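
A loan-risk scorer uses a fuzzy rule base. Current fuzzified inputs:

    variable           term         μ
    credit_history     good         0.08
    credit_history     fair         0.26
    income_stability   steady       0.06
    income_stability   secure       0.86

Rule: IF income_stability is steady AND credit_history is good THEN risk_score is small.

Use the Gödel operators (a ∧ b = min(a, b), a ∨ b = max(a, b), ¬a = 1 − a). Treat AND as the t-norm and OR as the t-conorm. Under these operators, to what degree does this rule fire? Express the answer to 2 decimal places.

0.06

firing strength: steady=0.06, good=0.08; AND[min(a, b)] → w = 0.06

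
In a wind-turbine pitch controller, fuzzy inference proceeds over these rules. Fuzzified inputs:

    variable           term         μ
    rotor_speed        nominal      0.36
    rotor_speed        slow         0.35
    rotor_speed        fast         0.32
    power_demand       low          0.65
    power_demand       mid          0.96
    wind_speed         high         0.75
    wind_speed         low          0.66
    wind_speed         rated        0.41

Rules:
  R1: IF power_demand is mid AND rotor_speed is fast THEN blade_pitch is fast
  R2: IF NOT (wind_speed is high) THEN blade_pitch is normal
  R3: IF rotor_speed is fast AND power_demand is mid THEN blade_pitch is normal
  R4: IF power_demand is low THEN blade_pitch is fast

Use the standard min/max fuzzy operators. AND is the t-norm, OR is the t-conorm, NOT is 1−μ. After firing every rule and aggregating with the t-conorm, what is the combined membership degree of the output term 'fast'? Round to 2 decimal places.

0.65

R1: mid=0.96, fast=0.32; AND[min(a, b)] → w = 0.32
R2: ¬high=1−0.75=0.25 → w = 0.25
R3: fast=0.32, mid=0.96; AND[min(a, b)] → w = 0.32
R4: low=0.65 → w = 0.65
Rules with consequent 'fast': {R1, R4} → strengths 0.32, 0.65
Aggregate via t-conorm [max(a, b)]: 0.65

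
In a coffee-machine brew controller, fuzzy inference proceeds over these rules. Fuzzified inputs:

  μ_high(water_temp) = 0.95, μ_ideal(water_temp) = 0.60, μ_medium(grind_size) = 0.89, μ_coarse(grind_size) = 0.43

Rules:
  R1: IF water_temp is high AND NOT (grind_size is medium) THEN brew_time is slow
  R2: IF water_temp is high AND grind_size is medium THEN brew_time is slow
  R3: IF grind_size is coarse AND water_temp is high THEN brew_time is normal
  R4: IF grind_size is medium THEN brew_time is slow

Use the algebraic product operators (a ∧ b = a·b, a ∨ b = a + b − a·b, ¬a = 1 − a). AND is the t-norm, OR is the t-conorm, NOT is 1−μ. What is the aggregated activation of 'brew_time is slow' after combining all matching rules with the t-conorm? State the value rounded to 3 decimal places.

R1: high=0.95, ¬medium=1−0.89=0.11; AND[a·b] → w = 0.1045
R2: high=0.95, medium=0.89; AND[a·b] → w = 0.8455
R3: coarse=0.43, high=0.95; AND[a·b] → w = 0.4085
R4: medium=0.89 → w = 0.8900
Rules with consequent 'slow': {R1, R2, R4} → strengths 0.1045, 0.8455, 0.8900
Aggregate via t-conorm [a + b − a·b]: 0.9848

0.985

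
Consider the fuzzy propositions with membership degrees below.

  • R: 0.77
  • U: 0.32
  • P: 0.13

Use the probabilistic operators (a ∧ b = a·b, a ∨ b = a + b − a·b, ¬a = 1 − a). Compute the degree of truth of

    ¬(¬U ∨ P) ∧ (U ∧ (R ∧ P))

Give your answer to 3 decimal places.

0.009

¬U = 1 − 0.3200 = 0.6800
¬U ∨ P = a + b − a·b on (0.6800, 0.1300) = 0.7216
¬(¬U ∨ P) = 1 − 0.7216 = 0.2784
R ∧ P = a·b on (0.7700, 0.1300) = 0.1001
U ∧ (R ∧ P) = a·b on (0.3200, 0.1001) = 0.0320
¬(¬U ∨ P) ∧ (U ∧ (R ∧ P)) = a·b on (0.2784, 0.0320) = 0.0089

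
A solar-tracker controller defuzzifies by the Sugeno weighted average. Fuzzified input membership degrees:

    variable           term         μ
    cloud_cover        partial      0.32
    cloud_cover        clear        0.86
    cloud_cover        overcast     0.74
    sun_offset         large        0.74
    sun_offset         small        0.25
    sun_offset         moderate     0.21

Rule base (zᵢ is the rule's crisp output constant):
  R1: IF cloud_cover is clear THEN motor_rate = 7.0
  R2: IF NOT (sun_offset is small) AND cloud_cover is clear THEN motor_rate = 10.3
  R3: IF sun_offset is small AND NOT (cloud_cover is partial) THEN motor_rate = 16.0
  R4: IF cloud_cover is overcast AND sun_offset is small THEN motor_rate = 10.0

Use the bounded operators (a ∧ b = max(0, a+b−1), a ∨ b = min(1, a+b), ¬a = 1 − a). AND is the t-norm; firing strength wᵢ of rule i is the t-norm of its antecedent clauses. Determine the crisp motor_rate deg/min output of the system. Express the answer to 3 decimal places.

8.369

R1 (z=7.0): clear=0.86 → w = 0.86
R2 (z=10.3): ¬small=1−0.25=0.75, clear=0.86; AND[max(0, a+b−1)] → w = 0.61
R3 (z=16.0): small=0.25, ¬partial=1−0.32=0.68; AND[max(0, a+b−1)] → w = 0.00
R4 (z=10.0): overcast=0.74, small=0.25; AND[max(0, a+b−1)] → w = 0.00
Weighted average = (0.86·7.0 + 0.61·10.3 + 0.00·16.0 + 0.00·10.0) / (0.86 + 0.61 + 0.00 + 0.00)
  = 12.3030 / 1.4700 = 8.369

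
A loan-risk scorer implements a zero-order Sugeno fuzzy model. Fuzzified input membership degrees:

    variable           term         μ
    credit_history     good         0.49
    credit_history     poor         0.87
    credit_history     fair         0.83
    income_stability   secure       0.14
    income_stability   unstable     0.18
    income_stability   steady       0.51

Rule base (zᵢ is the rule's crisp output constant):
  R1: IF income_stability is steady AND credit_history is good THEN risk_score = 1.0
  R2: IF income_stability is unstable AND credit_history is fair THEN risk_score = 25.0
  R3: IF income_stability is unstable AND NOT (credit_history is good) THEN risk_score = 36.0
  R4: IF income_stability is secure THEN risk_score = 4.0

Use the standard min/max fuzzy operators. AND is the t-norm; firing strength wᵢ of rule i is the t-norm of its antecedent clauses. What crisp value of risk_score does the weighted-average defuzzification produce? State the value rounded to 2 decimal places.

R1 (z=1.0): steady=0.51, good=0.49; AND[min(a, b)] → w = 0.49
R2 (z=25.0): unstable=0.18, fair=0.83; AND[min(a, b)] → w = 0.18
R3 (z=36.0): unstable=0.18, ¬good=1−0.49=0.51; AND[min(a, b)] → w = 0.18
R4 (z=4.0): secure=0.14 → w = 0.14
Weighted average = (0.49·1.0 + 0.18·25.0 + 0.18·36.0 + 0.14·4.0) / (0.49 + 0.18 + 0.18 + 0.14)
  = 12.0300 / 0.9900 = 12.15

12.15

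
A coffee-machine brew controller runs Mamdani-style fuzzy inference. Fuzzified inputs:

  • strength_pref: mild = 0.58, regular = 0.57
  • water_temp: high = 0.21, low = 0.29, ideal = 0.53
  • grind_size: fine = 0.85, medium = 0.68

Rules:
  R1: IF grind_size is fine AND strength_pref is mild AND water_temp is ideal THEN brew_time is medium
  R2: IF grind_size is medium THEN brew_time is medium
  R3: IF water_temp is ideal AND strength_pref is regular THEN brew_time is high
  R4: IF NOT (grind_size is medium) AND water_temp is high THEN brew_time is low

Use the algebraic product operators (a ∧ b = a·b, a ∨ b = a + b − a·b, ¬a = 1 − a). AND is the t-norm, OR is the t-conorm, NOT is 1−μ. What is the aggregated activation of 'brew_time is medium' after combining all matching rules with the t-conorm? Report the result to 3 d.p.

0.764

R1: fine=0.85, mild=0.58, ideal=0.53; AND[a·b] → w = 0.2613
R2: medium=0.68 → w = 0.6800
R3: ideal=0.53, regular=0.57; AND[a·b] → w = 0.3021
R4: ¬medium=1−0.68=0.32, high=0.21; AND[a·b] → w = 0.0672
Rules with consequent 'medium': {R1, R2} → strengths 0.2613, 0.6800
Aggregate via t-conorm [a + b − a·b]: 0.7636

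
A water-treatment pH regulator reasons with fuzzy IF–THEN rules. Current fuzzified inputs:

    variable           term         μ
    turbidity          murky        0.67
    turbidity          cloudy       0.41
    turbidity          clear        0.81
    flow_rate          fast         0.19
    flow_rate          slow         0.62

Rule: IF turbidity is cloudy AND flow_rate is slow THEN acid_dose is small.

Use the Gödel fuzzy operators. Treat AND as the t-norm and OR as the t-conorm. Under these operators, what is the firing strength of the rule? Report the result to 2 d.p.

0.41

firing strength: cloudy=0.41, slow=0.62; AND[min(a, b)] → w = 0.41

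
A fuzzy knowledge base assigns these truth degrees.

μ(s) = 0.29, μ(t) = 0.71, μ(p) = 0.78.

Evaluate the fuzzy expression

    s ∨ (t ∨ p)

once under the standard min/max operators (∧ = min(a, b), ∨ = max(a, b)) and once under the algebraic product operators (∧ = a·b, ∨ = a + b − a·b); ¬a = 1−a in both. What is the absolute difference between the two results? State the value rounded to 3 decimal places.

0.175

Under standard min/max:
  t ∨ p = max(a, b) on (0.71, 0.78) = 0.78
  s ∨ (t ∨ p) = max(a, b) on (0.29, 0.78) = 0.78
  → value = 0.7800
Under algebraic product:
  t ∨ p = a + b − a·b on (0.7100, 0.7800) = 0.9362
  s ∨ (t ∨ p) = a + b − a·b on (0.2900, 0.9362) = 0.9547
  → value = 0.9547
|0.7800 − 0.9547| = 0.175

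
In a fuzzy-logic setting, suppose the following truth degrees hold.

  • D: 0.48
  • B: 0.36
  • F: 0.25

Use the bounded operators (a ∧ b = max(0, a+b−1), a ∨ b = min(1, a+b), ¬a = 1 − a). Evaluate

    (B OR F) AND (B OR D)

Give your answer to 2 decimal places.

0.45

B OR F = min(1, a+b) on (0.36, 0.25) = 0.61
B OR D = min(1, a+b) on (0.36, 0.48) = 0.84
(B OR F) AND (B OR D) = max(0, a+b−1) on (0.61, 0.84) = 0.45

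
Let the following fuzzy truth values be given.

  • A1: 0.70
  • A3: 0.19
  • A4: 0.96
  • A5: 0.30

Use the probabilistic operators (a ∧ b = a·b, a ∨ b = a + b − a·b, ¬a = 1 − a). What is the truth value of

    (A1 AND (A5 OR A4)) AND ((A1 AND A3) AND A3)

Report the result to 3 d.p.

A5 OR A4 = a + b − a·b on (0.3000, 0.9600) = 0.9720
A1 AND (A5 OR A4) = a·b on (0.7000, 0.9720) = 0.6804
A1 AND A3 = a·b on (0.7000, 0.1900) = 0.1330
(A1 AND A3) AND A3 = a·b on (0.1330, 0.1900) = 0.0253
(A1 AND (A5 OR A4)) AND ((A1 AND A3) AND A3) = a·b on (0.6804, 0.0253) = 0.0172

0.017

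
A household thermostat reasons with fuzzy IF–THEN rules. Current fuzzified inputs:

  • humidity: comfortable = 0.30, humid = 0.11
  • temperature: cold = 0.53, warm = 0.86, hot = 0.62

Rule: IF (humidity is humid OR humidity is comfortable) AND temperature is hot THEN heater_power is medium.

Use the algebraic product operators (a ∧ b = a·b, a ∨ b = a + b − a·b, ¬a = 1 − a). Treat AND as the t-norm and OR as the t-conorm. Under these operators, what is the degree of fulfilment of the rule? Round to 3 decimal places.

0.234

firing strength: (humid=0.11 OR comfortable=0.30) = 0.3770; AND[a·b] with hot=0.62 → w = 0.2337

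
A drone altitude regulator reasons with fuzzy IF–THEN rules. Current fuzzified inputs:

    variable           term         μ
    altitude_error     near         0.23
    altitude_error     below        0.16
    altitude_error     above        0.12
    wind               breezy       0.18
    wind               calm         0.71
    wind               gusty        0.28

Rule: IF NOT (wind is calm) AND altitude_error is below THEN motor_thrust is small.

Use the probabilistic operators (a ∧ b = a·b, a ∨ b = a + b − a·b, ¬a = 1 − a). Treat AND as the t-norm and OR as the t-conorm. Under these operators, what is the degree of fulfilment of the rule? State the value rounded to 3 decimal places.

firing strength: ¬calm=1−0.71=0.29, below=0.16; AND[a·b] → w = 0.0464

0.046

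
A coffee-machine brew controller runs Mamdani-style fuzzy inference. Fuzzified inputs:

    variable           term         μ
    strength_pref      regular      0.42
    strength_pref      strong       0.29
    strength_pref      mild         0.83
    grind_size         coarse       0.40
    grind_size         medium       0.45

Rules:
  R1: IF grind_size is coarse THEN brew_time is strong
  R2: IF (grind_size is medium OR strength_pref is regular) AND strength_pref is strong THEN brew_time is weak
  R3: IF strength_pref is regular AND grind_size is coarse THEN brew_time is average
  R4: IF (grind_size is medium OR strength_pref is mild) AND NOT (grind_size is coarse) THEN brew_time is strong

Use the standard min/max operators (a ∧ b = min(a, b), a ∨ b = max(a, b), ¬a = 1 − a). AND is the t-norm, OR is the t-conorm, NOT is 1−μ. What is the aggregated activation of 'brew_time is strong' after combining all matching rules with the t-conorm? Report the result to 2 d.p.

0.60

R1: coarse=0.40 → w = 0.40
R2: (medium=0.45 OR regular=0.42) = 0.45; AND[min(a, b)] with strong=0.29 → w = 0.29
R3: regular=0.42, coarse=0.40; AND[min(a, b)] → w = 0.40
R4: (medium=0.45 OR mild=0.83) = 0.83; AND[min(a, b)] with ¬coarse=1−0.40=0.60 → w = 0.60
Rules with consequent 'strong': {R1, R4} → strengths 0.40, 0.60
Aggregate via t-conorm [max(a, b)]: 0.60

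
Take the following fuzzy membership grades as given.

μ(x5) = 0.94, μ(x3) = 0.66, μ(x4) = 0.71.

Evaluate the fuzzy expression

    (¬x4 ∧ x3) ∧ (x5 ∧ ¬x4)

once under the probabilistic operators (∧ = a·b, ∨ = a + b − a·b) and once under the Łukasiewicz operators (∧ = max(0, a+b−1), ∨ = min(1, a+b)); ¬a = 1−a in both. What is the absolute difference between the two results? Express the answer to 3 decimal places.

Under probabilistic:
  ¬x4 = 1 − 0.7100 = 0.2900
  ¬x4 ∧ x3 = a·b on (0.2900, 0.6600) = 0.1914
  ¬x4 = 1 − 0.7100 = 0.2900
  x5 ∧ ¬x4 = a·b on (0.9400, 0.2900) = 0.2726
  (¬x4 ∧ x3) ∧ (x5 ∧ ¬x4) = a·b on (0.1914, 0.2726) = 0.0522
  → value = 0.0522
Under Łukasiewicz:
  ¬x4 = 1 − 0.71 = 0.29
  ¬x4 ∧ x3 = max(0, a+b−1) on (0.29, 0.66) = 0.00
  ¬x4 = 1 − 0.71 = 0.29
  x5 ∧ ¬x4 = max(0, a+b−1) on (0.94, 0.29) = 0.23
  (¬x4 ∧ x3) ∧ (x5 ∧ ¬x4) = max(0, a+b−1) on (0.00, 0.23) = 0.00
  → value = 0.0000
|0.0522 − 0.0000| = 0.052

0.052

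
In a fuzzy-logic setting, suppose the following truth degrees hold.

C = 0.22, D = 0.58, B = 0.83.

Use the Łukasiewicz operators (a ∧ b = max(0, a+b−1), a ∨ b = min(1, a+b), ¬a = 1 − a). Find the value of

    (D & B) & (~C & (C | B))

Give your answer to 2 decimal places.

0.19

D & B = max(0, a+b−1) on (0.58, 0.83) = 0.41
~C = 1 − 0.22 = 0.78
C | B = min(1, a+b) on (0.22, 0.83) = 1.00
~C & (C | B) = max(0, a+b−1) on (0.78, 1.00) = 0.78
(D & B) & (~C & (C | B)) = max(0, a+b−1) on (0.41, 0.78) = 0.19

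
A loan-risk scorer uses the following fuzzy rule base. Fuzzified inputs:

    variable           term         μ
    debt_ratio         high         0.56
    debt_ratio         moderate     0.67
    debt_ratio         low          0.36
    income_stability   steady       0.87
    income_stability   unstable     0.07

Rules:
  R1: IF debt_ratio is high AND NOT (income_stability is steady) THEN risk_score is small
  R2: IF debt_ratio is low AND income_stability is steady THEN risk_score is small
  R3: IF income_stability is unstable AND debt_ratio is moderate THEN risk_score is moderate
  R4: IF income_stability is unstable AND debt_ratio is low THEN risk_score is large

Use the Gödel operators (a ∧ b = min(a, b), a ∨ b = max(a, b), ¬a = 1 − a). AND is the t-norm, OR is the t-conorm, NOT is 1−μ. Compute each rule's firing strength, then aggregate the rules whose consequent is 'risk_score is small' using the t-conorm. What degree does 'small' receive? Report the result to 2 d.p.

0.36

R1: high=0.56, ¬steady=1−0.87=0.13; AND[min(a, b)] → w = 0.13
R2: low=0.36, steady=0.87; AND[min(a, b)] → w = 0.36
R3: unstable=0.07, moderate=0.67; AND[min(a, b)] → w = 0.07
R4: unstable=0.07, low=0.36; AND[min(a, b)] → w = 0.07
Rules with consequent 'small': {R1, R2} → strengths 0.13, 0.36
Aggregate via t-conorm [max(a, b)]: 0.36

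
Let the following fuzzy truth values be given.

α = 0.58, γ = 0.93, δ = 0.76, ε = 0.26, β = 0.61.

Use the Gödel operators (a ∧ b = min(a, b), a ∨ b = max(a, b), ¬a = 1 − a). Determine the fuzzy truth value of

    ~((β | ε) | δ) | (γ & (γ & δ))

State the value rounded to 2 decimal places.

0.76

β | ε = max(a, b) on (0.61, 0.26) = 0.61
(β | ε) | δ = max(a, b) on (0.61, 0.76) = 0.76
~((β | ε) | δ) = 1 − 0.76 = 0.24
γ & δ = min(a, b) on (0.93, 0.76) = 0.76
γ & (γ & δ) = min(a, b) on (0.93, 0.76) = 0.76
~((β | ε) | δ) | (γ & (γ & δ)) = max(a, b) on (0.24, 0.76) = 0.76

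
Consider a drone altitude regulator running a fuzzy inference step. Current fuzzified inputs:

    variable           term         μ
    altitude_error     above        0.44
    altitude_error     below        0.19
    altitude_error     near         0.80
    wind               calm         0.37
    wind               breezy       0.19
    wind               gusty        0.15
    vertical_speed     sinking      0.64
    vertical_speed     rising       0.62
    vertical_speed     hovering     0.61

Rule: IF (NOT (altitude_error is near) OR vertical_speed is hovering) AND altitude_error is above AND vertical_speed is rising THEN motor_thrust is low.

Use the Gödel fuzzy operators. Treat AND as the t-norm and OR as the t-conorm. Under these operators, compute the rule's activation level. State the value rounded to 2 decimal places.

0.44

firing strength: (¬near=1−0.80=0.20 OR hovering=0.61) = 0.61; AND[min(a, b)] with above=0.44, rising=0.62 → w = 0.44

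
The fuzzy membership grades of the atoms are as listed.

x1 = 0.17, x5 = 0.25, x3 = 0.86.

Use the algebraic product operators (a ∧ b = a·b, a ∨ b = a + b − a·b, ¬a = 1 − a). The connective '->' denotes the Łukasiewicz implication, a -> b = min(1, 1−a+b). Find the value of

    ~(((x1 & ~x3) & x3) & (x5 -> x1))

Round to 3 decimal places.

~x3 = 1 − 0.8600 = 0.1400
x1 & ~x3 = a·b on (0.1700, 0.1400) = 0.0238
(x1 & ~x3) & x3 = a·b on (0.0238, 0.8600) = 0.0205
x5 -> x1  [Łukasiewicz: min(1, 1−a+b)] with a=0.2500, b=0.1700 → 0.9200
((x1 & ~x3) & x3) & (x5 -> x1) = a·b on (0.0205, 0.9200) = 0.0188
~(((x1 & ~x3) & x3) & (x5 -> x1)) = 1 − 0.0188 = 0.9812

0.981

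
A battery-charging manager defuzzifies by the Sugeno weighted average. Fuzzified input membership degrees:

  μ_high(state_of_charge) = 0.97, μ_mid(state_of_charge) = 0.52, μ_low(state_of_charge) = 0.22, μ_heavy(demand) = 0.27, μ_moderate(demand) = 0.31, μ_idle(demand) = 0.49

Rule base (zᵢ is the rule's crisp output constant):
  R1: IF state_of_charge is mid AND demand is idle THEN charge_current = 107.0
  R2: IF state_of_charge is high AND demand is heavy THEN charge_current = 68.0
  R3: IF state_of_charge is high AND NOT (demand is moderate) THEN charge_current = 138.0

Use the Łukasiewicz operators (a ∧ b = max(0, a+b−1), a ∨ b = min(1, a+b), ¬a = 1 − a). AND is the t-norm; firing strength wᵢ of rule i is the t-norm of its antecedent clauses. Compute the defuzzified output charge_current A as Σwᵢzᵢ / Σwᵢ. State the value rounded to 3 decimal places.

R1 (z=107.0): mid=0.52, idle=0.49; AND[max(0, a+b−1)] → w = 0.01
R2 (z=68.0): high=0.97, heavy=0.27; AND[max(0, a+b−1)] → w = 0.24
R3 (z=138.0): high=0.97, ¬moderate=1−0.31=0.69; AND[max(0, a+b−1)] → w = 0.66
Weighted average = (0.01·107.0 + 0.24·68.0 + 0.66·138.0) / (0.01 + 0.24 + 0.66)
  = 108.4700 / 0.9100 = 119.198

119.198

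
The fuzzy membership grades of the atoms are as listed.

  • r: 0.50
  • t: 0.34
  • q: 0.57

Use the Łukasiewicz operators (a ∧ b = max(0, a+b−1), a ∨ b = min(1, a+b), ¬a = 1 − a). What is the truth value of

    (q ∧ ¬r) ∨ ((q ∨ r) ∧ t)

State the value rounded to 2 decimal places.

¬r = 1 − 0.50 = 0.50
q ∧ ¬r = max(0, a+b−1) on (0.57, 0.50) = 0.07
q ∨ r = min(1, a+b) on (0.57, 0.50) = 1.00
(q ∨ r) ∧ t = max(0, a+b−1) on (1.00, 0.34) = 0.34
(q ∧ ¬r) ∨ ((q ∨ r) ∧ t) = min(1, a+b) on (0.07, 0.34) = 0.41

0.41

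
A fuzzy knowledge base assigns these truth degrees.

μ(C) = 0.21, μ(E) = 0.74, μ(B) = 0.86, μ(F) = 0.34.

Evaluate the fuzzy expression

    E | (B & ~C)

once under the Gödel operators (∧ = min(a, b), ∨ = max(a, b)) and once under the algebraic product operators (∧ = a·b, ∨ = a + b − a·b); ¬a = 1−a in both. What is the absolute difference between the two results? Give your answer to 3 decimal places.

Under Gödel:
  ~C = 1 − 0.21 = 0.79
  B & ~C = min(a, b) on (0.86, 0.79) = 0.79
  E | (B & ~C) = max(a, b) on (0.74, 0.79) = 0.79
  → value = 0.7900
Under algebraic product:
  ~C = 1 − 0.2100 = 0.7900
  B & ~C = a·b on (0.8600, 0.7900) = 0.6794
  E | (B & ~C) = a + b − a·b on (0.7400, 0.6794) = 0.9166
  → value = 0.9166
|0.7900 − 0.9166| = 0.127

0.127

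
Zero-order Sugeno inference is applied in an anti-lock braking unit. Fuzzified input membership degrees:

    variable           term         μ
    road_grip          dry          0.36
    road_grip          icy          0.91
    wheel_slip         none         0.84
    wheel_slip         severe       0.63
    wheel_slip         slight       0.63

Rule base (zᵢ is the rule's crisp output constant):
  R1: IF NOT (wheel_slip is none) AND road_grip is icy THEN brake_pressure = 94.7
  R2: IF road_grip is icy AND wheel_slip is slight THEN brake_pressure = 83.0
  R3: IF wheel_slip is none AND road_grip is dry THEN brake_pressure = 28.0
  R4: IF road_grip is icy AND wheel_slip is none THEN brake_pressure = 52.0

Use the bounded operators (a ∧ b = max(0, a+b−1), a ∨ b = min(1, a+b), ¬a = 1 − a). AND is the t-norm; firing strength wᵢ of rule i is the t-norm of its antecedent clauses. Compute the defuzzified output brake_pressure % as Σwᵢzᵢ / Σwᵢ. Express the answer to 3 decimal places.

61.570

R1 (z=94.7): ¬none=1−0.84=0.16, icy=0.91; AND[max(0, a+b−1)] → w = 0.07
R2 (z=83.0): icy=0.91, slight=0.63; AND[max(0, a+b−1)] → w = 0.54
R3 (z=28.0): none=0.84, dry=0.36; AND[max(0, a+b−1)] → w = 0.20
R4 (z=52.0): icy=0.91, none=0.84; AND[max(0, a+b−1)] → w = 0.75
Weighted average = (0.07·94.7 + 0.54·83.0 + 0.20·28.0 + 0.75·52.0) / (0.07 + 0.54 + 0.20 + 0.75)
  = 96.0490 / 1.5600 = 61.570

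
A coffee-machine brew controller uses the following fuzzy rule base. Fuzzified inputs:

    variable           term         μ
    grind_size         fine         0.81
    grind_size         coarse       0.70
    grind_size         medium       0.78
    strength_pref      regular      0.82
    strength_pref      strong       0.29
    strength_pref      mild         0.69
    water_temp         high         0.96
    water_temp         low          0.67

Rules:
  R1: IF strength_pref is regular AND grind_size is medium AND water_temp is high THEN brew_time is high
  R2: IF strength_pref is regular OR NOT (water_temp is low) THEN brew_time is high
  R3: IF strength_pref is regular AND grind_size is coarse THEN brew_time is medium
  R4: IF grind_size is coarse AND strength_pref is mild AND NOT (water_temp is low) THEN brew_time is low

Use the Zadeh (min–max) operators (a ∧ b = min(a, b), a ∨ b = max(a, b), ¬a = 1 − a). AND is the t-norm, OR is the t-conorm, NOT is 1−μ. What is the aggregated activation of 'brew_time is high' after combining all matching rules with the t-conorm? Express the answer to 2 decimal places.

0.82

R1: regular=0.82, medium=0.78, high=0.96; AND[min(a, b)] → w = 0.78
R2: regular=0.82, ¬low=1−0.67=0.33; OR[max(a, b)] → w = 0.82
R3: regular=0.82, coarse=0.70; AND[min(a, b)] → w = 0.70
R4: coarse=0.70, mild=0.69, ¬low=1−0.67=0.33; AND[min(a, b)] → w = 0.33
Rules with consequent 'high': {R1, R2} → strengths 0.78, 0.82
Aggregate via t-conorm [max(a, b)]: 0.82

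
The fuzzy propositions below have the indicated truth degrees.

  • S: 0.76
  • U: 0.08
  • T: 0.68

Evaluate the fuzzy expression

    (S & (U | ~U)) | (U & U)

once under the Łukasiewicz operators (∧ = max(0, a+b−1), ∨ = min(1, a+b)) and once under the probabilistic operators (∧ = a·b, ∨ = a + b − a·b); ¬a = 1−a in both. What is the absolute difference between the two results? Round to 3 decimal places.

Under Łukasiewicz:
  ~U = 1 − 0.08 = 0.92
  U | ~U = min(1, a+b) on (0.08, 0.92) = 1.00
  S & (U | ~U) = max(0, a+b−1) on (0.76, 1.00) = 0.76
  U & U = max(0, a+b−1) on (0.08, 0.08) = 0.00
  (S & (U | ~U)) | (U & U) = min(1, a+b) on (0.76, 0.00) = 0.76
  → value = 0.7600
Under probabilistic:
  ~U = 1 − 0.0800 = 0.9200
  U | ~U = a + b − a·b on (0.0800, 0.9200) = 0.9264
  S & (U | ~U) = a·b on (0.7600, 0.9264) = 0.7041
  U & U = a·b on (0.0800, 0.0800) = 0.0064
  (S & (U | ~U)) | (U & U) = a + b − a·b on (0.7041, 0.0064) = 0.7060
  → value = 0.7060
|0.7600 − 0.7060| = 0.054

0.054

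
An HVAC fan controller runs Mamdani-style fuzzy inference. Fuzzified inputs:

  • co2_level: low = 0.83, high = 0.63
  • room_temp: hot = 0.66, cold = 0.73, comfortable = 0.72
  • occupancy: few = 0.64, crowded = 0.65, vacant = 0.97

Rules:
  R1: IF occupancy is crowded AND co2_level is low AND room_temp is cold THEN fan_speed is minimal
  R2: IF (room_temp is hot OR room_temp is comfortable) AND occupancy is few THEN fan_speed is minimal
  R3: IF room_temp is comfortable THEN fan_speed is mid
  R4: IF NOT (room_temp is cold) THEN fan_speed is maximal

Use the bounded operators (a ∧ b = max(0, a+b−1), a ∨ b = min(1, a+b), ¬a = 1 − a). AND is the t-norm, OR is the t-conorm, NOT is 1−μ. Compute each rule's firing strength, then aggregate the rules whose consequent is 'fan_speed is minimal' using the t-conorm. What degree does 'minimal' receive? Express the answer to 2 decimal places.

0.85

R1: crowded=0.65, low=0.83, cold=0.73; AND[max(0, a+b−1)] → w = 0.21
R2: (hot=0.66 OR comfortable=0.72) = 1.00; AND[max(0, a+b−1)] with few=0.64 → w = 0.64
R3: comfortable=0.72 → w = 0.72
R4: ¬cold=1−0.73=0.27 → w = 0.27
Rules with consequent 'minimal': {R1, R2} → strengths 0.21, 0.64
Aggregate via t-conorm [min(1, a+b)]: 0.85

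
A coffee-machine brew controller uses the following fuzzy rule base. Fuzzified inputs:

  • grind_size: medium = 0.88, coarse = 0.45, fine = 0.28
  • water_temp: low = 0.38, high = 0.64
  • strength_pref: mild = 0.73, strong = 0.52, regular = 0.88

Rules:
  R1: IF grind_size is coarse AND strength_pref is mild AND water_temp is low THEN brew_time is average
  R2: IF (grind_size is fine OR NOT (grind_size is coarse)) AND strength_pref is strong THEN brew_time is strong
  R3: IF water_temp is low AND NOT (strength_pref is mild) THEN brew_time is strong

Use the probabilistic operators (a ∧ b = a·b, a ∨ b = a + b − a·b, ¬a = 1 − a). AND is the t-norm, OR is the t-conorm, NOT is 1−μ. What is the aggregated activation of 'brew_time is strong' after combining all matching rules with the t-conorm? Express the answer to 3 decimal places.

R1: coarse=0.45, mild=0.73, low=0.38; AND[a·b] → w = 0.1248
R2: (fine=0.28 OR ¬coarse=1−0.45=0.55) = 0.6760; AND[a·b] with strong=0.52 → w = 0.3515
R3: low=0.38, ¬mild=1−0.73=0.27; AND[a·b] → w = 0.1026
Rules with consequent 'strong': {R2, R3} → strengths 0.3515, 0.1026
Aggregate via t-conorm [a + b − a·b]: 0.4181

0.418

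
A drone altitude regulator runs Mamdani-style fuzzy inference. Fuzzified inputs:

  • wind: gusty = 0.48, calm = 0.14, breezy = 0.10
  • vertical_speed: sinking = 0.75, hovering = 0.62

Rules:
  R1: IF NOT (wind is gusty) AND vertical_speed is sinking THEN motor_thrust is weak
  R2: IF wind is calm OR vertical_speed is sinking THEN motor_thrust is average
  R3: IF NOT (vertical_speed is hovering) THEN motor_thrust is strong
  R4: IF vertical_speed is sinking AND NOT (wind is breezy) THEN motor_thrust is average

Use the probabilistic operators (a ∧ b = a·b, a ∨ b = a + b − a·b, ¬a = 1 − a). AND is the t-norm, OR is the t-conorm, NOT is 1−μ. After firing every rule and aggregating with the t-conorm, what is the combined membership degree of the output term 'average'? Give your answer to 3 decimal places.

0.930

R1: ¬gusty=1−0.48=0.52, sinking=0.75; AND[a·b] → w = 0.3900
R2: calm=0.14, sinking=0.75; OR[a + b − a·b] → w = 0.7850
R3: ¬hovering=1−0.62=0.38 → w = 0.3800
R4: sinking=0.75, ¬breezy=1−0.10=0.90; AND[a·b] → w = 0.6750
Rules with consequent 'average': {R2, R4} → strengths 0.7850, 0.6750
Aggregate via t-conorm [a + b − a·b]: 0.9301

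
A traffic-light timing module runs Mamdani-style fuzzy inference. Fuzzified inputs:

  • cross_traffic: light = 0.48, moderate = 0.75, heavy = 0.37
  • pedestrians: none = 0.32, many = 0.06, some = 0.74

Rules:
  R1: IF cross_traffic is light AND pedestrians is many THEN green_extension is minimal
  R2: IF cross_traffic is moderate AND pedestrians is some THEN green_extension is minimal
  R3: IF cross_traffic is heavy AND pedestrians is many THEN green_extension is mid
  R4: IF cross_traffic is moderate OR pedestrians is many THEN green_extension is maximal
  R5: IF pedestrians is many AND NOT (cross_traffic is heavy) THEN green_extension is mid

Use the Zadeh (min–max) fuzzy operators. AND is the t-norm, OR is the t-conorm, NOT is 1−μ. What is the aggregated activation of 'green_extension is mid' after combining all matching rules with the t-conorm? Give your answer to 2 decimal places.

R1: light=0.48, many=0.06; AND[min(a, b)] → w = 0.06
R2: moderate=0.75, some=0.74; AND[min(a, b)] → w = 0.74
R3: heavy=0.37, many=0.06; AND[min(a, b)] → w = 0.06
R4: moderate=0.75, many=0.06; OR[max(a, b)] → w = 0.75
R5: many=0.06, ¬heavy=1−0.37=0.63; AND[min(a, b)] → w = 0.06
Rules with consequent 'mid': {R3, R5} → strengths 0.06, 0.06
Aggregate via t-conorm [max(a, b)]: 0.06

0.06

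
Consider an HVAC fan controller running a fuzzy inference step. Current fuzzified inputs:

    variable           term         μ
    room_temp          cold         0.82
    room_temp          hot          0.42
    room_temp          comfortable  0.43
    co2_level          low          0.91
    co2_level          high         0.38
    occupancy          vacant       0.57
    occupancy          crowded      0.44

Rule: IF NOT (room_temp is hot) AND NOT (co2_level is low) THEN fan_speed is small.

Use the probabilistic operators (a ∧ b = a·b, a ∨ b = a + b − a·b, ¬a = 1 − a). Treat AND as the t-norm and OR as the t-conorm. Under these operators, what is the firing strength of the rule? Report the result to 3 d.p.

firing strength: ¬hot=1−0.42=0.58, ¬low=1−0.91=0.09; AND[a·b] → w = 0.0522

0.052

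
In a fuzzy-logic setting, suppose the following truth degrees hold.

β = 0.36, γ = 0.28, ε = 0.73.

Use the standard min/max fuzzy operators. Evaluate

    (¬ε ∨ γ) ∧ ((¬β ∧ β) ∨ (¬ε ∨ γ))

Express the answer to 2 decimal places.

¬ε = 1 − 0.73 = 0.27
¬ε ∨ γ = max(a, b) on (0.27, 0.28) = 0.28
¬β = 1 − 0.36 = 0.64
¬β ∧ β = min(a, b) on (0.64, 0.36) = 0.36
¬ε = 1 − 0.73 = 0.27
¬ε ∨ γ = max(a, b) on (0.27, 0.28) = 0.28
(¬β ∧ β) ∨ (¬ε ∨ γ) = max(a, b) on (0.36, 0.28) = 0.36
(¬ε ∨ γ) ∧ ((¬β ∧ β) ∨ (¬ε ∨ γ)) = min(a, b) on (0.28, 0.36) = 0.28

0.28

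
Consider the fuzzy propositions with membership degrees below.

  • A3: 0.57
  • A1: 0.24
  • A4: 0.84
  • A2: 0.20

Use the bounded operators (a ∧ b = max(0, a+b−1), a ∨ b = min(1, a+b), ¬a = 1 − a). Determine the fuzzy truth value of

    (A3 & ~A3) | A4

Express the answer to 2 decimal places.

~A3 = 1 − 0.57 = 0.43
A3 & ~A3 = max(0, a+b−1) on (0.57, 0.43) = 0.00
(A3 & ~A3) | A4 = min(1, a+b) on (0.00, 0.84) = 0.84

0.84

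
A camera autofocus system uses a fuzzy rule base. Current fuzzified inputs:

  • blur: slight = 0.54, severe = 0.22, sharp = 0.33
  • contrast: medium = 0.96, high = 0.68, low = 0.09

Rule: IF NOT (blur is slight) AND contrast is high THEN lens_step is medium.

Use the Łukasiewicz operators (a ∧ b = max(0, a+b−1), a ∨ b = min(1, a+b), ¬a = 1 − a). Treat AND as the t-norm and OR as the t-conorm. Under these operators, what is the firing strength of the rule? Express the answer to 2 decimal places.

firing strength: ¬slight=1−0.54=0.46, high=0.68; AND[max(0, a+b−1)] → w = 0.14

0.14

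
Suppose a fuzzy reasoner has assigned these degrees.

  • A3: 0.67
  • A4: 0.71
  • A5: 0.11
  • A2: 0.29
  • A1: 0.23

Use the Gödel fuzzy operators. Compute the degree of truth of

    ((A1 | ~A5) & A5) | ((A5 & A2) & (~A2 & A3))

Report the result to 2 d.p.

0.11

~A5 = 1 − 0.11 = 0.89
A1 | ~A5 = max(a, b) on (0.23, 0.89) = 0.89
(A1 | ~A5) & A5 = min(a, b) on (0.89, 0.11) = 0.11
A5 & A2 = min(a, b) on (0.11, 0.29) = 0.11
~A2 = 1 − 0.29 = 0.71
~A2 & A3 = min(a, b) on (0.71, 0.67) = 0.67
(A5 & A2) & (~A2 & A3) = min(a, b) on (0.11, 0.67) = 0.11
((A1 | ~A5) & A5) | ((A5 & A2) & (~A2 & A3)) = max(a, b) on (0.11, 0.11) = 0.11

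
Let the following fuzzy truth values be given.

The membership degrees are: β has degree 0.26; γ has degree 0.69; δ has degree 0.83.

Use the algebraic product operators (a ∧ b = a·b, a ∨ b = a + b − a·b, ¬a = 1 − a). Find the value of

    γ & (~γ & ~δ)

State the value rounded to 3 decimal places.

0.036

~γ = 1 − 0.6900 = 0.3100
~δ = 1 − 0.8300 = 0.1700
~γ & ~δ = a·b on (0.3100, 0.1700) = 0.0527
γ & (~γ & ~δ) = a·b on (0.6900, 0.0527) = 0.0364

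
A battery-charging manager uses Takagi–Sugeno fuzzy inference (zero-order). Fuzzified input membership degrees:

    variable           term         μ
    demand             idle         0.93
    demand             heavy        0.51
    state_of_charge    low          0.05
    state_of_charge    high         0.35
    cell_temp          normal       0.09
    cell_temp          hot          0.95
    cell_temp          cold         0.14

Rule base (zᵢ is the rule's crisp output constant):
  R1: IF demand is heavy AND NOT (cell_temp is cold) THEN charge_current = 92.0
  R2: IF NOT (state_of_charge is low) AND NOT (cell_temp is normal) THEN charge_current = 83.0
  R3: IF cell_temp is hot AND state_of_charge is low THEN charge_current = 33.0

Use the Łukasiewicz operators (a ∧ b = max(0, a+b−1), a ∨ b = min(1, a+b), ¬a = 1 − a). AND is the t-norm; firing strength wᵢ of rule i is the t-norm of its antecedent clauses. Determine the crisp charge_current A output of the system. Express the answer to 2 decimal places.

R1 (z=92.0): heavy=0.51, ¬cold=1−0.14=0.86; AND[max(0, a+b−1)] → w = 0.37
R2 (z=83.0): ¬low=1−0.05=0.95, ¬normal=1−0.09=0.91; AND[max(0, a+b−1)] → w = 0.86
R3 (z=33.0): hot=0.95, low=0.05; AND[max(0, a+b−1)] → w = 0.00
Weighted average = (0.37·92.0 + 0.86·83.0 + 0.00·33.0) / (0.37 + 0.86 + 0.00)
  = 105.4200 / 1.2300 = 85.71

85.71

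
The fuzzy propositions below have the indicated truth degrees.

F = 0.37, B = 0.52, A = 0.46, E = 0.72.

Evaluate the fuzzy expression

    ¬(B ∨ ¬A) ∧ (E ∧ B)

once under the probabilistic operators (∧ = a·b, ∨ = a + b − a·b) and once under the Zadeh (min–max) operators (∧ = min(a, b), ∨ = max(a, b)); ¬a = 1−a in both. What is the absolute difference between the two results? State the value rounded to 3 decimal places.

0.377

Under probabilistic:
  ¬A = 1 − 0.4600 = 0.5400
  B ∨ ¬A = a + b − a·b on (0.5200, 0.5400) = 0.7792
  ¬(B ∨ ¬A) = 1 − 0.7792 = 0.2208
  E ∧ B = a·b on (0.7200, 0.5200) = 0.3744
  ¬(B ∨ ¬A) ∧ (E ∧ B) = a·b on (0.2208, 0.3744) = 0.0827
  → value = 0.0827
Under Zadeh (min–max):
  ¬A = 1 − 0.46 = 0.54
  B ∨ ¬A = max(a, b) on (0.52, 0.54) = 0.54
  ¬(B ∨ ¬A) = 1 − 0.54 = 0.46
  E ∧ B = min(a, b) on (0.72, 0.52) = 0.52
  ¬(B ∨ ¬A) ∧ (E ∧ B) = min(a, b) on (0.46, 0.52) = 0.46
  → value = 0.4600
|0.0827 − 0.4600| = 0.377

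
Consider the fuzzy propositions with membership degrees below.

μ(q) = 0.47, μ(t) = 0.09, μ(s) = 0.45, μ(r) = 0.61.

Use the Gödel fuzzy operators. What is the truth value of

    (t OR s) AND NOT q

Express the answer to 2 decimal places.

t OR s = max(a, b) on (0.09, 0.45) = 0.45
NOT q = 1 − 0.47 = 0.53
(t OR s) AND NOT q = min(a, b) on (0.45, 0.53) = 0.45

0.45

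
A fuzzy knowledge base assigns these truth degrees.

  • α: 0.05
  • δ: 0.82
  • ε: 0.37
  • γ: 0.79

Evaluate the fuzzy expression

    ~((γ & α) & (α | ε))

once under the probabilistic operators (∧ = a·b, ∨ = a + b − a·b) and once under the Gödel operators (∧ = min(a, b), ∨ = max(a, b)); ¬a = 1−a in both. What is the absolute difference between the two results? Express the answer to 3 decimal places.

0.034

Under probabilistic:
  γ & α = a·b on (0.7900, 0.0500) = 0.0395
  α | ε = a + b − a·b on (0.0500, 0.3700) = 0.4015
  (γ & α) & (α | ε) = a·b on (0.0395, 0.4015) = 0.0159
  ~((γ & α) & (α | ε)) = 1 − 0.0159 = 0.9841
  → value = 0.9841
Under Gödel:
  γ & α = min(a, b) on (0.79, 0.05) = 0.05
  α | ε = max(a, b) on (0.05, 0.37) = 0.37
  (γ & α) & (α | ε) = min(a, b) on (0.05, 0.37) = 0.05
  ~((γ & α) & (α | ε)) = 1 − 0.05 = 0.95
  → value = 0.9500
|0.9841 − 0.9500| = 0.034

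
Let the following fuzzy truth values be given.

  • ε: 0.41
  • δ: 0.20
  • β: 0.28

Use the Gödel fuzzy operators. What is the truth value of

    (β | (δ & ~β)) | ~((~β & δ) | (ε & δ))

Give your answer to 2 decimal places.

0.80

~β = 1 − 0.28 = 0.72
δ & ~β = min(a, b) on (0.20, 0.72) = 0.20
β | (δ & ~β) = max(a, b) on (0.28, 0.20) = 0.28
~β = 1 − 0.28 = 0.72
~β & δ = min(a, b) on (0.72, 0.20) = 0.20
ε & δ = min(a, b) on (0.41, 0.20) = 0.20
(~β & δ) | (ε & δ) = max(a, b) on (0.20, 0.20) = 0.20
~((~β & δ) | (ε & δ)) = 1 − 0.20 = 0.80
(β | (δ & ~β)) | ~((~β & δ) | (ε & δ)) = max(a, b) on (0.28, 0.80) = 0.80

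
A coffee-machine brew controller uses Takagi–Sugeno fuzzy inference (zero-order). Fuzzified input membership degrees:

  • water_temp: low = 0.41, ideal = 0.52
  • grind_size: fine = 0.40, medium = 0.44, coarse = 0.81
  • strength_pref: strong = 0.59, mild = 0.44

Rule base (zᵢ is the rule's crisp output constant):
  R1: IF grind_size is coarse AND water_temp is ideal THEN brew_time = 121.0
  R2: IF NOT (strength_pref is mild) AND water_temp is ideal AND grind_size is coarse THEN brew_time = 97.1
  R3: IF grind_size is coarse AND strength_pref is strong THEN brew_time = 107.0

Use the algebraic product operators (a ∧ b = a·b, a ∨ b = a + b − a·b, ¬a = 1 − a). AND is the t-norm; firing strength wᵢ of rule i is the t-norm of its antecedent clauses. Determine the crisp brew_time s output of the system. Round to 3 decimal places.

R1 (z=121.0): coarse=0.81, ideal=0.52; AND[a·b] → w = 0.4212
R2 (z=97.1): ¬mild=1−0.44=0.56, ideal=0.52, coarse=0.81; AND[a·b] → w = 0.2359
R3 (z=107.0): coarse=0.81, strong=0.59; AND[a·b] → w = 0.4779
Weighted average = (0.4212·121.0 + 0.2359·97.1 + 0.4779·107.0) / (0.4212 + 0.2359 + 0.4779)
  = 125.0037 / 1.1350 = 110.138

110.138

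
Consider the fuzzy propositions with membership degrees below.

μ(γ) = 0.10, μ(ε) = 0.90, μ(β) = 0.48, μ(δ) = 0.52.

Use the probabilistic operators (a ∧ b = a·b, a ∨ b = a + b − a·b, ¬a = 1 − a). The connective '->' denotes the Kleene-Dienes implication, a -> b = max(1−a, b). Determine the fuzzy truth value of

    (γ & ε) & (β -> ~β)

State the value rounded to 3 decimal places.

0.047

γ & ε = a·b on (0.1000, 0.9000) = 0.0900
~β = 1 − 0.4800 = 0.5200
β -> ~β  [Kleene-Dienes: max(1−a, b)] with a=0.4800, b=0.5200 → 0.5200
(γ & ε) & (β -> ~β) = a·b on (0.0900, 0.5200) = 0.0468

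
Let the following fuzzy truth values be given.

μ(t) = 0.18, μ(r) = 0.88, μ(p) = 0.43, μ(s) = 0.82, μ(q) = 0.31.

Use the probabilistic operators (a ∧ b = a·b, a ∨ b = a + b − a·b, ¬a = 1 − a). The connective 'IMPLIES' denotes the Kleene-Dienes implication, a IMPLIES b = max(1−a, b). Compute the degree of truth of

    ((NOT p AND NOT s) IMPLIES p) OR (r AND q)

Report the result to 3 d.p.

0.925

NOT p = 1 − 0.4300 = 0.5700
NOT s = 1 − 0.8200 = 0.1800
NOT p AND NOT s = a·b on (0.5700, 0.1800) = 0.1026
(NOT p AND NOT s) IMPLIES p  [Kleene-Dienes: max(1−a, b)] with a=0.1026, b=0.4300 → 0.8974
r AND q = a·b on (0.8800, 0.3100) = 0.2728
((NOT p AND NOT s) IMPLIES p) OR (r AND q) = a + b − a·b on (0.8974, 0.2728) = 0.9254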